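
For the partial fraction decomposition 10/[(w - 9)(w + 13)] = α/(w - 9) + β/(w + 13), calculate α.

Cover-up at w = 9: α = 10/(9 + 13) = 10/22 = 5/11


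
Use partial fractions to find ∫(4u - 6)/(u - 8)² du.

Decompose: α = 4, β = 4·8 - 6 = 26, so (4u - 6)/(u - 8)² = 4/(u - 8) + 26/(u - 8)². Integrate: ∫ α/(u - 8) du = 4 ln|(u - 8)|; ∫ β/(u - 8)² du = -26/(u - 8). Sum: 4 ln|(u - 8)| - 26/(u - 8) + C


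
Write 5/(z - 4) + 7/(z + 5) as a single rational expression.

Common denominator (z - 4)(z + 5). Numerator: 5(z + 5) + 7(z - 4) = (5z + 25) + (7z - 28) = 12z - 3
Result: (12z - 3)/[(z - 4)(z + 5)]


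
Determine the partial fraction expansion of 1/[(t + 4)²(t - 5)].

Cover-up at t=5: R = 1/(5 + 4)² = 1/81. Cover-up at t=-4: Q = 1/(-4 - 5) = -1/9. Comparing t² coeff: P = -R = -1/81
Result: (-1/81)/(t + 4) - (1/9)/(t + 4)² + (1/81)/(t - 5)


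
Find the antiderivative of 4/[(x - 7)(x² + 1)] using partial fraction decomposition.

Cover-up at x=7: α = 4/(7²+1) = 2/25. Coeff matching: β = -2/25, γ = -14/25. Decomposition: (2/25)/(x - 7) - ((2/25)x + 14/25)/(x² + 1). Integrate: linear → ln, quadratic → (1/2)ln + arctan: (2/25) ln|(x - 7)| - (1/25) ln(x² + 1) - (14/25) arctan(x) + C


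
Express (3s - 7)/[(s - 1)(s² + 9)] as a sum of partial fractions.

At s=1: P = (3·1 - 7)/(1² + 9) = -2/5. Q = -P = 2/5, R = 3 - 1·P = 17/5
Result: (-2/5)/(s - 1) + ((2/5)s + 17/5)/(s² + 9)


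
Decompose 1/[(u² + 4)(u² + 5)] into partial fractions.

Coefficient matching gives P = R = 0, Q = 1/(5-4) = 1, S = -Q = -1
Result: 1/(u² + 4) - 1/(u² + 5)


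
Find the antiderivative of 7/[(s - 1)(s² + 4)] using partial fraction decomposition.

Cover-up at s=1: α = 7/(1²+4) = 7/5. Coeff matching: β = -7/5, γ = -7/5. Decomposition: (7/5)/(s - 1) - ((7/5)s + 7/5)/(s² + 4). Integrate: linear → ln, quadratic → (1/2)ln + arctan: (7/5) ln|(s - 1)| - (7/10) ln(s² + 4) - (7/10) arctan(s/2) + C


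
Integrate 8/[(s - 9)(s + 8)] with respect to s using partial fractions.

Decompose: 8/[(s - 9)(s + 8)] = (8/17)/(s - 9) - (8/17)/(s + 8). Integrate each term: (8/17) ln|(s - 9)| - (8/17) ln|(s + 8)| + C


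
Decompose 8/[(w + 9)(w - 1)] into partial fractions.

8/(w + 9)(w - 1) = α/(w + 9) + β/(w - 1). α = 8/(-9 - 1) = -4/5, β = 8/(1 + 9) = 4/5
Result: (-4/5)/(w + 9) + (4/5)/(w - 1)


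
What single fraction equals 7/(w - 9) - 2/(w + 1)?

Common denominator (w - 9)(w + 1). Numerator: 7(w + 1) - 2(w - 9) = (7w + 7) - (2w - 18) = 5w + 25
Result: (5w + 25)/[(w - 9)(w + 1)]


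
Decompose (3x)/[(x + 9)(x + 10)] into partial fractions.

At x=-9: P = (3·(-9) + 0)/(-9 + 10) = -27. At x=-10: Q = (3·(-10) + 0)/(-10 + 9) = 30
Result: -27/(x + 9) + 30/(x + 10)


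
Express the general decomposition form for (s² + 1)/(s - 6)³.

Repeated linear factor (power 3): A/(s - 6) + B/(s - 6)² + C/(s - 6)³


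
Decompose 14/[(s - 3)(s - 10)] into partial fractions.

14/(s - 3)(s - 10) = A/(s - 3) + B/(s - 10). A = 14/(3 - 10) = -2, B = 14/(10 - 3) = 2
Result: -2/(s - 3) + 2/(s - 10)


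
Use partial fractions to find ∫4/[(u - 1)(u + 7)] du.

Decompose: 4/[(u - 1)(u + 7)] = (1/2)/(u - 1) - (1/2)/(u + 7). Integrate each term: (1/2) ln|(u - 1)| - (1/2) ln|(u + 7)| + C


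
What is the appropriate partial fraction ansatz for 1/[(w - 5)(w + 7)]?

Distinct linear factors: A/(w - 5) + B/(w + 7)


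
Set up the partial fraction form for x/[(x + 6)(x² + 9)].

Linear + irreducible quadratic: P/(x + 6) + (Qx + R)/(x² + 9)


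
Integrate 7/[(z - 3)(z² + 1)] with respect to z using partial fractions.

Cover-up at z=3: A = 7/(3²+1) = 7/10. Coeff matching: B = -7/10, C = -21/10. Decomposition: (7/10)/(z - 3) - ((7/10)z + 21/10)/(z² + 1). Integrate: linear → ln, quadratic → (1/2)ln + arctan: (7/10) ln|(z - 3)| - (7/20) ln(z² + 1) - (21/10) arctan(z) + C


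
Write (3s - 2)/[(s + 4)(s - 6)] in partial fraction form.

At s=-4: α = (3·(-4) - 2)/(-4 - 6) = 7/5. At s=6: β = (3·6 - 2)/(6 + 4) = 8/5
Result: (7/5)/(s + 4) + (8/5)/(s - 6)


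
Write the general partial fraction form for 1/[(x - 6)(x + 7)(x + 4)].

Three distinct linear factors: α/(x - 6) + β/(x + 7) + γ/(x + 4)


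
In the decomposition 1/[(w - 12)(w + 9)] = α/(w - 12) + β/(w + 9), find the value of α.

Cover-up at w = 12: α = 1/(12 + 9) = 1/21


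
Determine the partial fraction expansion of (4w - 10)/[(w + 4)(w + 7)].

At w=-4: P = (4·(-4) - 10)/(-4 + 7) = -26/3. At w=-7: Q = (4·(-7) - 10)/(-7 + 4) = 38/3
Result: (-26/3)/(w + 4) + (38/3)/(w + 7)


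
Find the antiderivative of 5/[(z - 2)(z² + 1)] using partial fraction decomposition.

Cover-up at z=2: α = 5/(2²+1) = 1. Coeff matching: β = -1, γ = -2. Decomposition: 1/(z - 2) - (z + 2)/(z² + 1). Integrate: linear → ln, quadratic → (1/2)ln + arctan: ln|(z - 2)| - (1/2) ln(z² + 1) - 2 arctan(z) + C


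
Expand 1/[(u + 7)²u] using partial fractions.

Cover-up at u=0: R = 1/(0 + 7)² = 1/49. Cover-up at u=-7: Q = 1/(-7 - 0) = -1/7. Comparing u² coeff: P = -R = -1/49
Result: (-1/49)/(u + 7) - (1/7)/(u + 7)² + (1/49)/u


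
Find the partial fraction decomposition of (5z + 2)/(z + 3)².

(5z + 2) = P(z + 3) + Q. At z = -3: Q = 5·(-3) + 2 = -13. Coeff of z: P = 5
Result: 5/(z + 3) - 13/(z + 3)²


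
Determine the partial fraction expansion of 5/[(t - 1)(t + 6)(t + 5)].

Using cover-up method: α = 5/42, β = 5/7, γ = -5/6
Result: (5/42)/(t - 1) + (5/7)/(t + 6) - (5/6)/(t + 5)


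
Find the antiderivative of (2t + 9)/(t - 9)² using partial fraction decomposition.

Decompose: P = 2, Q = 2·9 + 9 = 27, so (2t + 9)/(t - 9)² = 2/(t - 9) + 27/(t - 9)². Integrate: ∫ P/(t - 9) dt = 2 ln|(t - 9)|; ∫ Q/(t - 9)² dt = -27/(t - 9). Sum: 2 ln|(t - 9)| - 27/(t - 9) + C


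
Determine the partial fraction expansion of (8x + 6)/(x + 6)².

(8x + 6) = A(x + 6) + B. At x = -6: B = 8·(-6) + 6 = -42. Coeff of x: A = 8
Result: 8/(x + 6) - 42/(x + 6)²


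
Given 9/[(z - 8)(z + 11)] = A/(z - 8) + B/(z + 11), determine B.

Cover-up at z = -11: B = 9/(-11 - 8) = -9/19


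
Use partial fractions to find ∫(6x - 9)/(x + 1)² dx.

Decompose: A = 6, B = 6·(-1) - 9 = -15, so (6x - 9)/(x + 1)² = 6/(x + 1) - 15/(x + 1)². Integrate: ∫ A/(x + 1) dx = 6 ln|(x + 1)|; ∫ B/(x + 1)² dx = 15/(x + 1). Sum: 6 ln|(x + 1)| + 15/(x + 1) + C


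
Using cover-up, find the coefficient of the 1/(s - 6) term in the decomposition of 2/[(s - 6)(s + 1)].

Cover (s - 6), set s=6: 2/((s + 1) at s=6) = 2/(7) = 2/7


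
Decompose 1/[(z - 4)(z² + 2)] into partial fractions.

Cover-up at z = 4: P = 1/(4² + 2) = 1/18. Then Q = -P = -1/18, R = -P·(0 + 4) = -2/9
Result: (1/18)/(z - 4) - ((1/18)z + 2/9)/(z² + 2)


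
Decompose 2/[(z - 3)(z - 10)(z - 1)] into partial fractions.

Using cover-up method: P = -1/7, Q = 2/63, R = 1/9
Result: (-1/7)/(z - 3) + (2/63)/(z - 10) + (1/9)/(z - 1)


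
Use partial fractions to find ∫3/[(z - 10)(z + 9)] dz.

Decompose: 3/[(z - 10)(z + 9)] = (3/19)/(z - 10) - (3/19)/(z + 9). Integrate each term: (3/19) ln|(z - 10)| - (3/19) ln|(z + 9)| + C


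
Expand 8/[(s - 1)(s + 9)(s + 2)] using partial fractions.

Using cover-up method: P = 4/15, Q = 4/35, R = -8/21
Result: (4/15)/(s - 1) + (4/35)/(s + 9) - (8/21)/(s + 2)


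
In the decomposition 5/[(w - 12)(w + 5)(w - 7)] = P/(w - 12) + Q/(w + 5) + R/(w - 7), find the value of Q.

Cover-up at w = -5: Q = 5/[(-5 - 12)(-5 - 7)] = 5/[(-17)(-12)] = 5/204


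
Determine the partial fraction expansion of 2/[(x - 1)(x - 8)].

2/(x - 1)(x - 8) = P/(x - 1) + Q/(x - 8). P = 2/(1 - 8) = -2/7, Q = 2/(8 - 1) = 2/7
Result: (-2/7)/(x - 1) + (2/7)/(x - 8)


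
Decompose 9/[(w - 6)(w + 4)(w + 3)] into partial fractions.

Using cover-up method: P = 1/10, Q = 9/10, R = -1
Result: (1/10)/(w - 6) + (9/10)/(w + 4) - 1/(w + 3)


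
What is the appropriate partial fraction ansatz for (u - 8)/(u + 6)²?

Repeated linear factor: A/(u + 6) + B/(u + 6)²


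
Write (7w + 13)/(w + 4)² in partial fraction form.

(7w + 13) = P(w + 4) + Q. At w = -4: Q = 7·(-4) + 13 = -15. Coeff of w: P = 7
Result: 7/(w + 4) - 15/(w + 4)²


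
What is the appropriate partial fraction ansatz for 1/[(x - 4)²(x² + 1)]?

Repeated linear + quadratic: α/(x - 4) + β/(x - 4)² + (γx + δ)/(x² + 1)


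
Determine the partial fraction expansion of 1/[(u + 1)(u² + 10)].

Cover-up at u = -1: α = 1/((-1)² + 10) = 1/11. Then β = -α = -1/11, γ = -α·(0 - 1) = 1/11
Result: (1/11)/(u + 1) - ((1/11)u - 1/11)/(u² + 10)


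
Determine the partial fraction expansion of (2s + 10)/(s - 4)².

(2s + 10) = P(s - 4) + Q. At s = 4: Q = 2·4 + 10 = 18. Coeff of s: P = 2
Result: 2/(s - 4) + 18/(s - 4)²


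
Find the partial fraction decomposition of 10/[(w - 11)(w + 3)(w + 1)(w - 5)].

Using Heaviside cover-up: (5/504)/(w - 11) - (5/112)/(w + 3) + (5/72)/(w + 1) - (5/144)/(w - 5)


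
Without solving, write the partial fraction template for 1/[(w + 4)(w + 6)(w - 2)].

Three distinct linear factors: P/(w + 4) + Q/(w + 6) + R/(w - 2)


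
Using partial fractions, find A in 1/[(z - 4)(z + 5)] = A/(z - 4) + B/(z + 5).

Cover-up at z = 4: A = 1/(4 + 5) = 1/9


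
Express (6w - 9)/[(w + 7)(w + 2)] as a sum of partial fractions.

At w=-7: A = (6·(-7) - 9)/(-7 + 2) = 51/5. At w=-2: B = (6·(-2) - 9)/(-2 + 7) = -21/5
Result: (51/5)/(w + 7) - (21/5)/(w + 2)


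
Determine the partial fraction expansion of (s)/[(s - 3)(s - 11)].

At s=3: A = (1·3 + 0)/(3 - 11) = -3/8. At s=11: B = (1·11 + 0)/(11 - 3) = 11/8
Result: (-3/8)/(s - 3) + (11/8)/(s - 11)


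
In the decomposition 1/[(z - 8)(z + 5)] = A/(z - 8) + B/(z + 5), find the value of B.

Cover-up at z = -5: B = 1/(-5 - 8) = -1/13


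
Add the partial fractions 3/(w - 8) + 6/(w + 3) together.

Common denominator (w - 8)(w + 3). Numerator: 3(w + 3) + 6(w - 8) = (3w + 9) + (6w - 48) = 9w - 39
Result: (9w - 39)/[(w - 8)(w + 3)]


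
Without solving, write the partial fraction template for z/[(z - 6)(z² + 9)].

Linear + irreducible quadratic: P/(z - 6) + (Qz + R)/(z² + 9)


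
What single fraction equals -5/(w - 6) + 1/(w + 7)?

Common denominator (w - 6)(w + 7). Numerator: -5(w + 7) + 1(w - 6) = (-5w - 35) + (w - 6) = -4w - 41
Result: (-4w - 41)/[(w - 6)(w + 7)]


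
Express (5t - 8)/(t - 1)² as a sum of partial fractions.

(5t - 8) = P(t - 1) + Q. At t = 1: Q = 5·1 - 8 = -3. Coeff of t: P = 5
Result: 5/(t - 1) - 3/(t - 1)²


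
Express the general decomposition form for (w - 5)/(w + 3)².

Repeated linear factor: α/(w + 3) + β/(w + 3)²


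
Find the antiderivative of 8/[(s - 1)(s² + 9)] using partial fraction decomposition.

Cover-up at s=1: P = 8/(1²+9) = 4/5. Coeff matching: Q = -4/5, R = -4/5. Decomposition: (4/5)/(s - 1) - ((4/5)s + 4/5)/(s² + 9). Integrate: linear → ln, quadratic → (1/2)ln + arctan: (4/5) ln|(s - 1)| - (2/5) ln(s² + 9) - (4/15) arctan(s/3) + C


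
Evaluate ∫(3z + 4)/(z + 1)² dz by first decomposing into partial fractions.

Decompose: A = 3, B = 3·(-1) + 4 = 1, so (3z + 4)/(z + 1)² = 3/(z + 1) + 1/(z + 1)². Integrate: ∫ A/(z + 1) dz = 3 ln|(z + 1)|; ∫ B/(z + 1)² dz = -1/(z + 1). Sum: 3 ln|(z + 1)| - 1/(z + 1) + C


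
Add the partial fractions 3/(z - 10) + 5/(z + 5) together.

Common denominator (z - 10)(z + 5). Numerator: 3(z + 5) + 5(z - 10) = (3z + 15) + (5z - 50) = 8z - 35
Result: (8z - 35)/[(z - 10)(z + 5)]


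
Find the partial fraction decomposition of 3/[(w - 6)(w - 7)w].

Using cover-up method: α = -1/2, β = 3/7, γ = 1/14
Result: (-1/2)/(w - 6) + (3/7)/(w - 7) + (1/14)/w


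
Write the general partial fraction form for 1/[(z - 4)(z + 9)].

Distinct linear factors: P/(z - 4) + Q/(z + 9)


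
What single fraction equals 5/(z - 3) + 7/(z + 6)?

Common denominator (z - 3)(z + 6). Numerator: 5(z + 6) + 7(z - 3) = (5z + 30) + (7z - 21) = 12z + 9
Result: (12z + 9)/[(z - 3)(z + 6)]


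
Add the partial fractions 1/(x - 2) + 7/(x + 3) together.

Common denominator (x - 2)(x + 3). Numerator: 1(x + 3) + 7(x - 2) = (x + 3) + (7x - 14) = 8x - 11
Result: (8x - 11)/[(x - 2)(x + 3)]


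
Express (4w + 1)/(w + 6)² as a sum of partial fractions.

(4w + 1) = α(w + 6) + β. At w = -6: β = 4·(-6) + 1 = -23. Coeff of w: α = 4
Result: 4/(w + 6) - 23/(w + 6)²


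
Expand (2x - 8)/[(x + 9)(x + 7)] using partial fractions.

At x=-9: A = (2·(-9) - 8)/(-9 + 7) = 13. At x=-7: B = (2·(-7) - 8)/(-7 + 9) = -11
Result: 13/(x + 9) - 11/(x + 7)


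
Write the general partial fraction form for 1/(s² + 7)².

Repeated quadratic factor: (As + B)/(s² + 7) + (Cs + D)/(s² + 7)²


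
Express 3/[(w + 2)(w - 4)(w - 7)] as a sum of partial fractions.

Using cover-up method: A = 1/18, B = -1/6, C = 1/9
Result: (1/18)/(w + 2) - (1/6)/(w - 4) + (1/9)/(w - 7)


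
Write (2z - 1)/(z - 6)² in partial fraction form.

(2z - 1) = α(z - 6) + β. At z = 6: β = 2·6 - 1 = 11. Coeff of z: α = 2
Result: 2/(z - 6) + 11/(z - 6)²


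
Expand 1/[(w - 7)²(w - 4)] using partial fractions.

Cover-up at w=4: C = 1/(4 - 7)² = 1/9. Cover-up at w=7: B = 1/(7 - 4) = 1/3. Comparing w² coeff: A = -C = -1/9
Result: (-1/9)/(w - 7) + (1/3)/(w - 7)² + (1/9)/(w - 4)


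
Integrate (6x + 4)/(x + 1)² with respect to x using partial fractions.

Decompose: α = 6, β = 6·(-1) + 4 = -2, so (6x + 4)/(x + 1)² = 6/(x + 1) - 2/(x + 1)². Integrate: ∫ α/(x + 1) dx = 6 ln|(x + 1)|; ∫ β/(x + 1)² dx = 2/(x + 1). Sum: 6 ln|(x + 1)| + 2/(x + 1) + C


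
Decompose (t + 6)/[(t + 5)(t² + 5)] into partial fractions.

At t=-5: P = (1·(-5) + 6)/((-5)² + 5) = 1/30. Q = -P = -1/30, R = 1 - (-5)·P = 7/6
Result: (1/30)/(t + 5) - ((1/30)t - 7/6)/(t² + 5)


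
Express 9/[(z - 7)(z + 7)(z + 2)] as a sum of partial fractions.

Using cover-up method: P = 1/14, Q = 9/70, R = -1/5
Result: (1/14)/(z - 7) + (9/70)/(z + 7) - (1/5)/(z + 2)


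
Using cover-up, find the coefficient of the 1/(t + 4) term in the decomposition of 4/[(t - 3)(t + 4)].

Cover (t + 4), set t=-4: 4/((t - 3) at t=-4) = 4/(-7) = -4/7


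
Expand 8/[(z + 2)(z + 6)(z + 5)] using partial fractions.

Using cover-up method: A = 2/3, B = 2, C = -8/3
Result: (2/3)/(z + 2) + 2/(z + 6) - (8/3)/(z + 5)


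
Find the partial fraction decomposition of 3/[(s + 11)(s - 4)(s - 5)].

Using cover-up method: α = 1/80, β = -1/5, γ = 3/16
Result: (1/80)/(s + 11) - (1/5)/(s - 4) + (3/16)/(s - 5)


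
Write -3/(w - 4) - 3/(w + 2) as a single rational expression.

Common denominator (w - 4)(w + 2). Numerator: -3(w + 2) - 3(w - 4) = (-3w - 6) - (3w - 12) = -6w + 6
Result: (-6w + 6)/[(w - 4)(w + 2)]


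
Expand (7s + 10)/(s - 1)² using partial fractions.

(7s + 10) = A(s - 1) + B. At s = 1: B = 7·1 + 10 = 17. Coeff of s: A = 7
Result: 7/(s - 1) + 17/(s - 1)²


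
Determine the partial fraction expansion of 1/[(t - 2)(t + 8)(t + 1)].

Using cover-up method: A = 1/30, B = 1/70, C = -1/21
Result: (1/30)/(t - 2) + (1/70)/(t + 8) - (1/21)/(t + 1)


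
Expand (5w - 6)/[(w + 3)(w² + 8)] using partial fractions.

At w=-3: P = (5·(-3) - 6)/((-3)² + 8) = -21/17. Q = -P = 21/17, R = 5 - (-3)·P = 22/17
Result: (-21/17)/(w + 3) + ((21/17)w + 22/17)/(w² + 8)


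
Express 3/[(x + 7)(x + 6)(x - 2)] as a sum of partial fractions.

Using cover-up method: A = 1/3, B = -3/8, C = 1/24
Result: (1/3)/(x + 7) - (3/8)/(x + 6) + (1/24)/(x - 2)


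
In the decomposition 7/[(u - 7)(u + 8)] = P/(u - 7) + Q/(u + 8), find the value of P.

Cover-up at u = 7: P = 7/(7 + 8) = 7/15


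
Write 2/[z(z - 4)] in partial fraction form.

2/z(z - 4) = α/z + β/(z - 4). α = 2/(0 - 4) = -1/2, β = 2/(4 - 0) = 1/2
Result: (-1/2)/z + (1/2)/(z - 4)


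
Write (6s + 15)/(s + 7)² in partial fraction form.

(6s + 15) = A(s + 7) + B. At s = -7: B = 6·(-7) + 15 = -27. Coeff of s: A = 6
Result: 6/(s + 7) - 27/(s + 7)²


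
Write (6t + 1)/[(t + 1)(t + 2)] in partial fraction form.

At t=-1: α = (6·(-1) + 1)/(-1 + 2) = -5. At t=-2: β = (6·(-2) + 1)/(-2 + 1) = 11
Result: -5/(t + 1) + 11/(t + 2)


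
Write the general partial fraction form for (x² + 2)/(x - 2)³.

Repeated linear factor (power 3): P/(x - 2) + Q/(x - 2)² + R/(x - 2)³


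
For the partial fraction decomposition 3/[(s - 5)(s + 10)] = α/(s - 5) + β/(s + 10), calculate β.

Cover-up at s = -10: β = 3/(-10 - 5) = -3/15 = -1/5


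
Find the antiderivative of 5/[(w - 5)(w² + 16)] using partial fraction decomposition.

Cover-up at w=5: P = 5/(5²+16) = 5/41. Coeff matching: Q = -5/41, R = -25/41. Decomposition: (5/41)/(w - 5) - ((5/41)w + 25/41)/(w² + 16). Integrate: linear → ln, quadratic → (1/2)ln + arctan: (5/41) ln|(w - 5)| - (5/82) ln(w² + 16) - (25/164) arctan(w/4) + C


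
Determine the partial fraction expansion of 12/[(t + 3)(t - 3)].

12/(t + 3)(t - 3) = α/(t + 3) + β/(t - 3). α = 12/(-3 - 3) = -2, β = 12/(3 + 3) = 2
Result: -2/(t + 3) + 2/(t - 3)


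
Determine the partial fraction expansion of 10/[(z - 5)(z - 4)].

10/(z - 5)(z - 4) = A/(z - 5) + B/(z - 4). A = 10/(5 - 4) = 10, B = 10/(4 - 5) = -10
Result: 10/(z - 5) - 10/(z - 4)


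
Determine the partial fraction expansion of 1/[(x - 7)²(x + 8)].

Cover-up at x=-8: C = 1/(-8 - 7)² = 1/225. Cover-up at x=7: B = 1/(7 + 8) = 1/15. Comparing x² coeff: A = -C = -1/225
Result: (-1/225)/(x - 7) + (1/15)/(x - 7)² + (1/225)/(x + 8)


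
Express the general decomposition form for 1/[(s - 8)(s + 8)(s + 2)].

Three distinct linear factors: α/(s - 8) + β/(s + 8) + γ/(s + 2)


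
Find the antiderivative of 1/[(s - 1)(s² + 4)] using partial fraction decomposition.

Cover-up at s=1: P = 1/(1²+4) = 1/5. Coeff matching: Q = -1/5, R = -1/5. Decomposition: (1/5)/(s - 1) - ((1/5)s + 1/5)/(s² + 4). Integrate: linear → ln, quadratic → (1/2)ln + arctan: (1/5) ln|(s - 1)| - (1/10) ln(s² + 4) - (1/10) arctan(s/2) + C


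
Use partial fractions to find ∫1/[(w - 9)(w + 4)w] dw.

Cover-up: P = 1/117, Q = 1/52, R = -1/36. Decomposition: (1/117)/(w - 9) + (1/52)/(w + 4) - (1/36)/w. Integrate each term: (1/117) ln|(w - 9)| + (1/52) ln|(w + 4)| - (1/36) ln|w| + C


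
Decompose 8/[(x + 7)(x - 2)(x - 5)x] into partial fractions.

Using Heaviside cover-up: (-2/189)/(x + 7) - (4/27)/(x - 2) + (2/45)/(x - 5) + (4/35)/x


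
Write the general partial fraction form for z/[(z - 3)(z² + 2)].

Linear + irreducible quadratic: α/(z - 3) + (βz + γ)/(z² + 2)


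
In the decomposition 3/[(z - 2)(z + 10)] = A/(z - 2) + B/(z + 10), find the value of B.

Cover-up at z = -10: B = 3/(-10 - 2) = -3/12 = -1/4


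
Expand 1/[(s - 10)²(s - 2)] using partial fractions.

Cover-up at s=2: C = 1/(2 - 10)² = 1/64. Cover-up at s=10: B = 1/(10 - 2) = 1/8. Comparing s² coeff: A = -C = -1/64
Result: (-1/64)/(s - 10) + (1/8)/(s - 10)² + (1/64)/(s - 2)


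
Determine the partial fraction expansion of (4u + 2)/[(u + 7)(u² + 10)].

At u=-7: P = (4·(-7) + 2)/((-7)² + 10) = -26/59. Q = -P = 26/59, R = 4 - (-7)·P = 54/59
Result: (-26/59)/(u + 7) + ((26/59)u + 54/59)/(u² + 10)


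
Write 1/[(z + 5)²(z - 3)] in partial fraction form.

Cover-up at z=3: C = 1/(3 + 5)² = 1/64. Cover-up at z=-5: B = 1/(-5 - 3) = -1/8. Comparing z² coeff: A = -C = -1/64
Result: (-1/64)/(z + 5) - (1/8)/(z + 5)² + (1/64)/(z - 3)


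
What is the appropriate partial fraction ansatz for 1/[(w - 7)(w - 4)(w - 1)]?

Three distinct linear factors: P/(w - 7) + Q/(w - 4) + R/(w - 1)


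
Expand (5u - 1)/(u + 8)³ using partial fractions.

(5u - 1) = A(u + 8)² + B(u + 8) + C. At u = -8: C = 5·(-8) - 1 = -41. Coefficients: A = 0, B = 5
Result: 5/(u + 8)² - 41/(u + 8)³


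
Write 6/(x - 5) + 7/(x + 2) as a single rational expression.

Common denominator (x - 5)(x + 2). Numerator: 6(x + 2) + 7(x - 5) = (6x + 12) + (7x - 35) = 13x - 23
Result: (13x - 23)/[(x - 5)(x + 2)]


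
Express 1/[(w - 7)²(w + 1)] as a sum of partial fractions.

Cover-up at w=-1: C = 1/(-1 - 7)² = 1/64. Cover-up at w=7: B = 1/(7 + 1) = 1/8. Comparing w² coeff: A = -C = -1/64
Result: (-1/64)/(w - 7) + (1/8)/(w - 7)² + (1/64)/(w + 1)


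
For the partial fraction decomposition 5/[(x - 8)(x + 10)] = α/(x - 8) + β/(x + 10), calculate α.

Cover-up at x = 8: α = 5/(8 + 10) = 5/18


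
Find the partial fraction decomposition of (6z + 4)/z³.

(6z + 4) = αz² + βz + γ. At z = 0: γ = 6·0 + 4 = 4. Coefficients: α = 0, β = 6
Result: 6/z² + 4/z³


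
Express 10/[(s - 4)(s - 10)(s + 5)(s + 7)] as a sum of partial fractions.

Using Heaviside cover-up: (-5/297)/(s - 4) + (1/153)/(s - 10) + (1/27)/(s + 5) - (5/187)/(s + 7)


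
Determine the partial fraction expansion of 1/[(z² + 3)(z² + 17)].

Coefficient matching gives α = γ = 0, β = 1/(17-3) = 1/14, δ = -β = -1/14
Result: (1/14)/(z² + 3) - (1/14)/(z² + 17)


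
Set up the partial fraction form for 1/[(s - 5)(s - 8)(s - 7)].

Three distinct linear factors: P/(s - 5) + Q/(s - 8) + R/(s - 7)


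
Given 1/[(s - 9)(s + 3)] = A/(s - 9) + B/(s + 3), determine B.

Cover-up at s = -3: B = 1/(-3 - 9) = -1/12


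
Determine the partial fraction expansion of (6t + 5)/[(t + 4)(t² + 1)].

At t=-4: A = (6·(-4) + 5)/((-4)² + 1) = -19/17. B = -A = 19/17, C = 6 - (-4)·A = 26/17
Result: (-19/17)/(t + 4) + ((19/17)t + 26/17)/(t² + 1)


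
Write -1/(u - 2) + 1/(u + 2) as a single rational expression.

Common denominator (u - 2)(u + 2). Numerator: -1(u + 2) + 1(u - 2) = (-u - 2) + (u - 2) = -4
Result: (-4)/[(u - 2)(u + 2)]


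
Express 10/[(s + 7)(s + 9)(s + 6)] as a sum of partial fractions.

Using cover-up method: α = -5, β = 5/3, γ = 10/3
Result: -5/(s + 7) + (5/3)/(s + 9) + (10/3)/(s + 6)


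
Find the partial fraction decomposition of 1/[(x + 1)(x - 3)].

1/(x + 1)(x - 3) = P/(x + 1) + Q/(x - 3). P = 1/(-1 - 3) = -1/4, Q = 1/(3 + 1) = 1/4
Result: (-1/4)/(x + 1) + (1/4)/(x - 3)


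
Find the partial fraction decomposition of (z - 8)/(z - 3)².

(z - 8) = A(z - 3) + B. At z = 3: B = 1·3 - 8 = -5. Coeff of z: A = 1
Result: 1/(z - 3) - 5/(z - 3)²


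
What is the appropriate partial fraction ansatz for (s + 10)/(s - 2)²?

Repeated linear factor: P/(s - 2) + Q/(s - 2)²


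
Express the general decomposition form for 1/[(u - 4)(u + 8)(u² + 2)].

Two linear + quadratic: α/(u - 4) + β/(u + 8) + (γu + δ)/(u² + 2)


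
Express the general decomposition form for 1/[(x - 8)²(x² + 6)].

Repeated linear + quadratic: α/(x - 8) + β/(x - 8)² + (γx + δ)/(x² + 6)


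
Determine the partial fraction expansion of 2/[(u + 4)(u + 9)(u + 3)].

Using cover-up method: α = -2/5, β = 1/15, γ = 1/3
Result: (-2/5)/(u + 4) + (1/15)/(u + 9) + (1/3)/(u + 3)


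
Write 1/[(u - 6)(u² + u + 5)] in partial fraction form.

Cover-up at u = 6: P = 1/(6² + 1·6 + 5) = 1/47. Then Q = -P = -1/47, R = -P·(1 + 6) = -7/47
Result: (1/47)/(u - 6) - ((1/47)u + 7/47)/(u² + u + 5)


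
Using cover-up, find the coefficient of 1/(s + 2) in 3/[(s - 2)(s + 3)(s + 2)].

Cover (s + 2), set s=-2: 3/[(-2 - 2)(-2 + 3)] = -3/4


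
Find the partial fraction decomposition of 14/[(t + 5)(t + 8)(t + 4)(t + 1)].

Using Heaviside cover-up: (7/6)/(t + 5) - (1/6)/(t + 8) - (7/6)/(t + 4) + (1/6)/(t + 1)


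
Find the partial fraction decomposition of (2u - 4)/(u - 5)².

(2u - 4) = P(u - 5) + Q. At u = 5: Q = 2·5 - 4 = 6. Coeff of u: P = 2
Result: 2/(u - 5) + 6/(u - 5)²


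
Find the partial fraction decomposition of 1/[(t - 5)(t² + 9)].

Cover-up at t = 5: A = 1/(5² + 9) = 1/34. Then B = -A = -1/34, C = -A·(0 + 5) = -5/34
Result: (1/34)/(t - 5) - ((1/34)t + 5/34)/(t² + 9)


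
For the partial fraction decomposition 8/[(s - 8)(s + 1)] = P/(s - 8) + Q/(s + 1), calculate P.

Cover-up at s = 8: P = 8/(8 + 1) = 8/9


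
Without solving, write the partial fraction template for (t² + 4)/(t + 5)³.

Repeated linear factor (power 3): α/(t + 5) + β/(t + 5)² + γ/(t + 5)³


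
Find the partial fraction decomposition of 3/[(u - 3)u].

3/(u - 3)u = P/(u - 3) + Q/u. P = 3/(3 - 0) = 1, Q = 3/(0 - 3) = -1
Result: 1/(u - 3) - 1/u


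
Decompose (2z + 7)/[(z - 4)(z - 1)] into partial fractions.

At z=4: A = (2·4 + 7)/(4 - 1) = 5. At z=1: B = (2·1 + 7)/(1 - 4) = -3
Result: 5/(z - 4) - 3/(z - 1)


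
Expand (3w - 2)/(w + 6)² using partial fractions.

(3w - 2) = A(w + 6) + B. At w = -6: B = 3·(-6) - 2 = -20. Coeff of w: A = 3
Result: 3/(w + 6) - 20/(w + 6)²


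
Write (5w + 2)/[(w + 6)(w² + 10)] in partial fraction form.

At w=-6: A = (5·(-6) + 2)/((-6)² + 10) = -14/23. B = -A = 14/23, C = 5 - (-6)·A = 31/23
Result: (-14/23)/(w + 6) + ((14/23)w + 31/23)/(w² + 10)


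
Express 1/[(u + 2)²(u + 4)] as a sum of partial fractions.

Cover-up at u=-4: C = 1/(-4 + 2)² = 1/4. Cover-up at u=-2: B = 1/(-2 + 4) = 1/2. Comparing u² coeff: A = -C = -1/4
Result: (-1/4)/(u + 2) + (1/2)/(u + 2)² + (1/4)/(u + 4)


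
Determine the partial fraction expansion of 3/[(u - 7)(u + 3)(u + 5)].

Using cover-up method: P = 1/40, Q = -3/20, R = 1/8
Result: (1/40)/(u - 7) - (3/20)/(u + 3) + (1/8)/(u + 5)


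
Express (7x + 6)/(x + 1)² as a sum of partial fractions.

(7x + 6) = P(x + 1) + Q. At x = -1: Q = 7·(-1) + 6 = -1. Coeff of x: P = 7
Result: 7/(x + 1) - 1/(x + 1)²


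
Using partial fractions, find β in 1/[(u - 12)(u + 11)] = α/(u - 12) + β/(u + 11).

Cover-up at u = -11: β = 1/(-11 - 12) = -1/23


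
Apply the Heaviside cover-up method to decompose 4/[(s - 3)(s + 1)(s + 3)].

Cover (s - 3), s=3: α = 4/[(3 + 1)(3 + 3)] = 1/6. Cover (s + 1), s=-1: β = 4/[(-1 - 3)(-1 + 3)] = -1/2. Cover (s + 3), s=-3: γ = 4/[(-3 - 3)(-3 + 1)] = 1/3.
Result: (1/6)/(s - 3) - (1/2)/(s + 1) + (1/3)/(s + 3)


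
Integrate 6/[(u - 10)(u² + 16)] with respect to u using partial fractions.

Cover-up at u=10: A = 6/(10²+16) = 3/58. Coeff matching: B = -3/58, C = -15/29. Decomposition: (3/58)/(u - 10) - ((3/58)u + 15/29)/(u² + 16). Integrate: linear → ln, quadratic → (1/2)ln + arctan: (3/58) ln|(u - 10)| - (3/116) ln(u² + 16) - (15/116) arctan(u/4) + C


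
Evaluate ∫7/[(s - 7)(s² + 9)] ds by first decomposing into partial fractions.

Cover-up at s=7: α = 7/(7²+9) = 7/58. Coeff matching: β = -7/58, γ = -49/58. Decomposition: (7/58)/(s - 7) - ((7/58)s + 49/58)/(s² + 9). Integrate: linear → ln, quadratic → (1/2)ln + arctan: (7/58) ln|(s - 7)| - (7/116) ln(s² + 9) - (49/174) arctan(s/3) + C


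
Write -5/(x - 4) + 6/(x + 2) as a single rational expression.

Common denominator (x - 4)(x + 2). Numerator: -5(x + 2) + 6(x - 4) = (-5x - 10) + (6x - 24) = x - 34
Result: (x - 34)/[(x - 4)(x + 2)]


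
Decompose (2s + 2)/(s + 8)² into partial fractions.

(2s + 2) = P(s + 8) + Q. At s = -8: Q = 2·(-8) + 2 = -14. Coeff of s: P = 2
Result: 2/(s + 8) - 14/(s + 8)²


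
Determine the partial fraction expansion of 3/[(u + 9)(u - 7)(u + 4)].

Using cover-up method: A = 3/80, B = 3/176, C = -3/55
Result: (3/80)/(u + 9) + (3/176)/(u - 7) - (3/55)/(u + 4)


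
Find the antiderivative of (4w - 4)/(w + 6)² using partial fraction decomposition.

Decompose: α = 4, β = 4·(-6) - 4 = -28, so (4w - 4)/(w + 6)² = 4/(w + 6) - 28/(w + 6)². Integrate: ∫ α/(w + 6) dw = 4 ln|(w + 6)|; ∫ β/(w + 6)² dw = 28/(w + 6). Sum: 4 ln|(w + 6)| + 28/(w + 6) + C


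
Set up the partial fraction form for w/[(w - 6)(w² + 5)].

Linear + irreducible quadratic: P/(w - 6) + (Qw + R)/(w² + 5)


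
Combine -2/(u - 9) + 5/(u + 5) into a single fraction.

Common denominator (u - 9)(u + 5). Numerator: -2(u + 5) + 5(u - 9) = (-2u - 10) + (5u - 45) = 3u - 55
Result: (3u - 55)/[(u - 9)(u + 5)]


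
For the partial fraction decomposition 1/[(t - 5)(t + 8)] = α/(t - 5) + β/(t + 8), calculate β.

Cover-up at t = -8: β = 1/(-8 - 5) = -1/13


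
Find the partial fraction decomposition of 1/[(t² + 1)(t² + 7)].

Coefficient matching gives A = C = 0, B = 1/(7-1) = 1/6, D = -B = -1/6
Result: (1/6)/(t² + 1) - (1/6)/(t² + 7)


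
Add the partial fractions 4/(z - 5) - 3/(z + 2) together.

Common denominator (z - 5)(z + 2). Numerator: 4(z + 2) - 3(z - 5) = (4z + 8) - (3z - 15) = z + 23
Result: (z + 23)/[(z - 5)(z + 2)]


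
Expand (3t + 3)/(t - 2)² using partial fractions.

(3t + 3) = P(t - 2) + Q. At t = 2: Q = 3·2 + 3 = 9. Coeff of t: P = 3
Result: 3/(t - 2) + 9/(t - 2)²


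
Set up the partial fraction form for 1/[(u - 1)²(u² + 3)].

Repeated linear + quadratic: α/(u - 1) + β/(u - 1)² + (γu + δ)/(u² + 3)


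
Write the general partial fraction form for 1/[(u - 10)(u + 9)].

Distinct linear factors: P/(u - 10) + Q/(u + 9)


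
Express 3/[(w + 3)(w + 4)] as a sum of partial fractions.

3/(w + 3)(w + 4) = P/(w + 3) + Q/(w + 4). P = 3/(-3 + 4) = 3, Q = 3/(-4 + 3) = -3
Result: 3/(w + 3) - 3/(w + 4)


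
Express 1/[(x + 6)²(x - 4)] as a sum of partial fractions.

Cover-up at x=4: γ = 1/(4 + 6)² = 1/100. Cover-up at x=-6: β = 1/(-6 - 4) = -1/10. Comparing x² coeff: α = -γ = -1/100
Result: (-1/100)/(x + 6) - (1/10)/(x + 6)² + (1/100)/(x - 4)


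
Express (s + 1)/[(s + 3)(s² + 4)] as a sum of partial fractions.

At s=-3: A = (1·(-3) + 1)/((-3)² + 4) = -2/13. B = -A = 2/13, C = 1 - (-3)·A = 7/13
Result: (-2/13)/(s + 3) + ((2/13)s + 7/13)/(s² + 4)


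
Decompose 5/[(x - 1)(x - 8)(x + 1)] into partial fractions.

Using cover-up method: A = -5/14, B = 5/63, C = 5/18
Result: (-5/14)/(x - 1) + (5/63)/(x - 8) + (5/18)/(x + 1)


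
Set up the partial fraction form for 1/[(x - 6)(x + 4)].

Distinct linear factors: α/(x - 6) + β/(x + 4)


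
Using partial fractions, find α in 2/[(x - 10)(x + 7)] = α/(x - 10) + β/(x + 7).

Cover-up at x = 10: α = 2/(10 + 7) = 2/17


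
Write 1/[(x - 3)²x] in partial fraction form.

Cover-up at x=0: R = 1/(0 - 3)² = 1/9. Cover-up at x=3: Q = 1/(3 - 0) = 1/3. Comparing x² coeff: P = -R = -1/9
Result: (-1/9)/(x - 3) + (1/3)/(x - 3)² + (1/9)/x


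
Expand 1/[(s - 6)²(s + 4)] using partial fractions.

Cover-up at s=-4: C = 1/(-4 - 6)² = 1/100. Cover-up at s=6: B = 1/(6 + 4) = 1/10. Comparing s² coeff: A = -C = -1/100
Result: (-1/100)/(s - 6) + (1/10)/(s - 6)² + (1/100)/(s + 4)


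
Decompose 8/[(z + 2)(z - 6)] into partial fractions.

8/(z + 2)(z - 6) = P/(z + 2) + Q/(z - 6). P = 8/(-2 - 6) = -1, Q = 8/(6 + 2) = 1
Result: -1/(z + 2) + 1/(z - 6)


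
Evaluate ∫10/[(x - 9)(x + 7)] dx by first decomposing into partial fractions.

Decompose: 10/[(x - 9)(x + 7)] = (5/8)/(x - 9) - (5/8)/(x + 7). Integrate each term: (5/8) ln|(x - 9)| - (5/8) ln|(x + 7)| + C


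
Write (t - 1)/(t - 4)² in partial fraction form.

(t - 1) = α(t - 4) + β. At t = 4: β = 1·4 - 1 = 3. Coeff of t: α = 1
Result: 1/(t - 4) + 3/(t - 4)²


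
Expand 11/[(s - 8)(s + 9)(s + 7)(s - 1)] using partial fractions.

Using Heaviside cover-up: (11/1785)/(s - 8) - (11/340)/(s + 9) + (11/240)/(s + 7) - (11/560)/(s - 1)


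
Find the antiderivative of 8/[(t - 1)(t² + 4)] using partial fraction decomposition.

Cover-up at t=1: α = 8/(1²+4) = 8/5. Coeff matching: β = -8/5, γ = -8/5. Decomposition: (8/5)/(t - 1) - ((8/5)t + 8/5)/(t² + 4). Integrate: linear → ln, quadratic → (1/2)ln + arctan: (8/5) ln|(t - 1)| - (4/5) ln(t² + 4) - (4/5) arctan(t/2) + C


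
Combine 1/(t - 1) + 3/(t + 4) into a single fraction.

Common denominator (t - 1)(t + 4). Numerator: 1(t + 4) + 3(t - 1) = (t + 4) + (3t - 3) = 4t + 1
Result: (4t + 1)/[(t - 1)(t + 4)]


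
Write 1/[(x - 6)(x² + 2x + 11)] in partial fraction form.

Cover-up at x = 6: α = 1/(6² + 2·6 + 11) = 1/59. Then β = -α = -1/59, γ = -α·(2 + 6) = -8/59
Result: (1/59)/(x - 6) - ((1/59)x + 8/59)/(x² + 2x + 11)


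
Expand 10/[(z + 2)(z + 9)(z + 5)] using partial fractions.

Using cover-up method: A = 10/21, B = 5/14, C = -5/6
Result: (10/21)/(z + 2) + (5/14)/(z + 9) - (5/6)/(z + 5)


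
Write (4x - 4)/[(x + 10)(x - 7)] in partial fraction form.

At x=-10: α = (4·(-10) - 4)/(-10 - 7) = 44/17. At x=7: β = (4·7 - 4)/(7 + 10) = 24/17
Result: (44/17)/(x + 10) + (24/17)/(x - 7)


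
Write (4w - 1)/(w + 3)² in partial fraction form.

(4w - 1) = α(w + 3) + β. At w = -3: β = 4·(-3) - 1 = -13. Coeff of w: α = 4
Result: 4/(w + 3) - 13/(w + 3)²


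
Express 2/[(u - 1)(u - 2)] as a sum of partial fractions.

2/(u - 1)(u - 2) = α/(u - 1) + β/(u - 2). α = 2/(1 - 2) = -2, β = 2/(2 - 1) = 2
Result: -2/(u - 1) + 2/(u - 2)


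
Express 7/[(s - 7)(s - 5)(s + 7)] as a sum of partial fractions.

Using cover-up method: A = 1/4, B = -7/24, C = 1/24
Result: (1/4)/(s - 7) - (7/24)/(s - 5) + (1/24)/(s + 7)


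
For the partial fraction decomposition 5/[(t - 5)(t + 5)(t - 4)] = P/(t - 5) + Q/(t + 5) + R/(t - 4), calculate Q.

Cover-up at t = -5: Q = 5/[(-5 - 5)(-5 - 4)] = 5/[(-10)(-9)] = 5/90 = 1/18


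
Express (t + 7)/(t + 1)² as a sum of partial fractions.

(t + 7) = α(t + 1) + β. At t = -1: β = 1·(-1) + 7 = 6. Coeff of t: α = 1
Result: 1/(t + 1) + 6/(t + 1)²


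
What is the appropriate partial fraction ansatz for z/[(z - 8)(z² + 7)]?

Linear + irreducible quadratic: α/(z - 8) + (βz + γ)/(z² + 7)


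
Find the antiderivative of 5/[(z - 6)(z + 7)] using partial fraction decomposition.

Decompose: 5/[(z - 6)(z + 7)] = (5/13)/(z - 6) - (5/13)/(z + 7). Integrate each term: (5/13) ln|(z - 6)| - (5/13) ln|(z + 7)| + C


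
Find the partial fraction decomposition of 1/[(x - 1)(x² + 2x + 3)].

Cover-up at x = 1: α = 1/(1² + 2·1 + 3) = 1/6. Then β = -α = -1/6, γ = -α·(2 + 1) = -1/2
Result: (1/6)/(x - 1) - ((1/6)x + 1/2)/(x² + 2x + 3)


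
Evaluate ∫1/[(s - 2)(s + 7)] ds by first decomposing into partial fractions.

Decompose: 1/[(s - 2)(s + 7)] = (1/9)/(s - 2) - (1/9)/(s + 7). Integrate each term: (1/9) ln|(s - 2)| - (1/9) ln|(s + 7)| + C


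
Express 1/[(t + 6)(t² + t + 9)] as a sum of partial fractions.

Cover-up at t = -6: A = 1/((-6)² + 1·(-6) + 9) = 1/39. Then B = -A = -1/39, C = -A·(1 - 6) = 5/39
Result: (1/39)/(t + 6) - ((1/39)t - 5/39)/(t² + t + 9)


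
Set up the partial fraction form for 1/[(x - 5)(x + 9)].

Distinct linear factors: A/(x - 5) + B/(x + 9)


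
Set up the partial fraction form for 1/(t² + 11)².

Repeated quadratic factor: (Pt + Q)/(t² + 11) + (Rt + S)/(t² + 11)²


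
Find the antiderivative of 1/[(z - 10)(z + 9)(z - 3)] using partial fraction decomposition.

Cover-up: P = 1/133, Q = 1/228, R = -1/84. Decomposition: (1/133)/(z - 10) + (1/228)/(z + 9) - (1/84)/(z - 3). Integrate each term: (1/133) ln|(z - 10)| + (1/228) ln|(z + 9)| - (1/84) ln|(z - 3)| + C


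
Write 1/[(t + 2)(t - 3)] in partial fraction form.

1/(t + 2)(t - 3) = P/(t + 2) + Q/(t - 3). P = 1/(-2 - 3) = -1/5, Q = 1/(3 + 2) = 1/5
Result: (-1/5)/(t + 2) + (1/5)/(t - 3)


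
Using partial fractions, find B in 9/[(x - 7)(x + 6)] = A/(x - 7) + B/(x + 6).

Cover-up at x = -6: B = 9/(-6 - 7) = -9/13


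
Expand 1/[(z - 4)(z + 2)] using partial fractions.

1/(z - 4)(z + 2) = A/(z - 4) + B/(z + 2). A = 1/(4 + 2) = 1/6, B = 1/(-2 - 4) = -1/6
Result: (1/6)/(z - 4) - (1/6)/(z + 2)


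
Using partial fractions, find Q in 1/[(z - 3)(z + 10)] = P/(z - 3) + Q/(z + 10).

Cover-up at z = -10: Q = 1/(-10 - 3) = -1/13


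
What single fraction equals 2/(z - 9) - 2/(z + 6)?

Common denominator (z - 9)(z + 6). Numerator: 2(z + 6) - 2(z - 9) = (2z + 12) - (2z - 18) = 30
Result: (30)/[(z - 9)(z + 6)]


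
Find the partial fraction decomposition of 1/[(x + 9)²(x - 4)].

Cover-up at x=4: R = 1/(4 + 9)² = 1/169. Cover-up at x=-9: Q = 1/(-9 - 4) = -1/13. Comparing x² coeff: P = -R = -1/169
Result: (-1/169)/(x + 9) - (1/13)/(x + 9)² + (1/169)/(x - 4)


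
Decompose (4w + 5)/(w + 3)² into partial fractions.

(4w + 5) = A(w + 3) + B. At w = -3: B = 4·(-3) + 5 = -7. Coeff of w: A = 4
Result: 4/(w + 3) - 7/(w + 3)²


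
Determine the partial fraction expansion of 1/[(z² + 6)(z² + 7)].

Coefficient matching gives A = C = 0, B = 1/(7-6) = 1, D = -B = -1
Result: 1/(z² + 6) - 1/(z² + 7)


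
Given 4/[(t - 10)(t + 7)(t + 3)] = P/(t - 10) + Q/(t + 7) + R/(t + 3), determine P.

Cover-up at t = 10: P = 4/[(10 + 7)(10 + 3)] = 4/[(17)(13)] = 4/221


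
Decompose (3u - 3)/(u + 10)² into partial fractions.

(3u - 3) = P(u + 10) + Q. At u = -10: Q = 3·(-10) - 3 = -33. Coeff of u: P = 3
Result: 3/(u + 10) - 33/(u + 10)²


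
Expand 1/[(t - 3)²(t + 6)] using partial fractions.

Cover-up at t=-6: R = 1/(-6 - 3)² = 1/81. Cover-up at t=3: Q = 1/(3 + 6) = 1/9. Comparing t² coeff: P = -R = -1/81
Result: (-1/81)/(t - 3) + (1/9)/(t - 3)² + (1/81)/(t + 6)


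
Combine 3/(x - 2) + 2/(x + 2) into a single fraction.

Common denominator (x - 2)(x + 2). Numerator: 3(x + 2) + 2(x - 2) = (3x + 6) + (2x - 4) = 5x + 2
Result: (5x + 2)/[(x - 2)(x + 2)]


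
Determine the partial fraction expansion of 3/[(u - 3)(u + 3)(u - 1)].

Using cover-up method: α = 1/4, β = 1/8, γ = -3/8
Result: (1/4)/(u - 3) + (1/8)/(u + 3) - (3/8)/(u - 1)


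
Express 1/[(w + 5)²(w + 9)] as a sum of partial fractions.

Cover-up at w=-9: R = 1/(-9 + 5)² = 1/16. Cover-up at w=-5: Q = 1/(-5 + 9) = 1/4. Comparing w² coeff: P = -R = -1/16
Result: (-1/16)/(w + 5) + (1/4)/(w + 5)² + (1/16)/(w + 9)


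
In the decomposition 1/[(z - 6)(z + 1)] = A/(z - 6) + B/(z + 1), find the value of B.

Cover-up at z = -1: B = 1/(-1 - 6) = -1/7


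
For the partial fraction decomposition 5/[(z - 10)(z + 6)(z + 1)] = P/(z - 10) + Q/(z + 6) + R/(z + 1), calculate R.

Cover-up at z = -1: R = 5/[(-1 - 10)(-1 + 6)] = 5/[(-11)(5)] = -5/55 = -1/11


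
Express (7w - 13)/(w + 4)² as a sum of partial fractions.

(7w - 13) = α(w + 4) + β. At w = -4: β = 7·(-4) - 13 = -41. Coeff of w: α = 7
Result: 7/(w + 4) - 41/(w + 4)²


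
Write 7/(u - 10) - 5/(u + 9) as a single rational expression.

Common denominator (u - 10)(u + 9). Numerator: 7(u + 9) - 5(u - 10) = (7u + 63) - (5u - 50) = 2u + 113
Result: (2u + 113)/[(u - 10)(u + 9)]


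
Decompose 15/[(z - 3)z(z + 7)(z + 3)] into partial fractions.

Using Heaviside cover-up: (1/12)/(z - 3) - (5/21)/z - (3/56)/(z + 7) + (5/24)/(z + 3)


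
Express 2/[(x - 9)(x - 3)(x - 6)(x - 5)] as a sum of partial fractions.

Using Heaviside cover-up: (1/36)/(x - 9) - (1/18)/(x - 3) - (2/9)/(x - 6) + (1/4)/(x - 5)


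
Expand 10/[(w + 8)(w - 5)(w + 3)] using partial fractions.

Using cover-up method: A = 2/13, B = 5/52, C = -1/4
Result: (2/13)/(w + 8) + (5/52)/(w - 5) - (1/4)/(w + 3)


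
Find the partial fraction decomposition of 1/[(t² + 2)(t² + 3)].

Coefficient matching gives P = R = 0, Q = 1/(3-2) = 1, S = -Q = -1
Result: 1/(t² + 2) - 1/(t² + 3)


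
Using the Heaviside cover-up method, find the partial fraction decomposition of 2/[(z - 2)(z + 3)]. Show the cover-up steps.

Cover (z - 2): set z=2, get A = 2/(2 + 3) = 2/5. Cover (z + 3): set z=-3, get B = 2/(-3 - 2) = -2/5.
Result: (2/5)/(z - 2) - (2/5)/(z + 3)


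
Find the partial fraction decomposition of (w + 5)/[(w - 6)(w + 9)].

At w=6: P = (1·6 + 5)/(6 + 9) = 11/15. At w=-9: Q = (1·(-9) + 5)/(-9 - 6) = 4/15
Result: (11/15)/(w - 6) + (4/15)/(w + 9)


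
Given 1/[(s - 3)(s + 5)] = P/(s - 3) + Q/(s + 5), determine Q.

Cover-up at s = -5: Q = 1/(-5 - 3) = -1/8
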